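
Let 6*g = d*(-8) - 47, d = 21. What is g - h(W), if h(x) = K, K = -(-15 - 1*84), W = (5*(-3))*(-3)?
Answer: -809/6 ≈ -134.83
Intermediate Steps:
W = 45 (W = -15*(-3) = 45)
K = 99 (K = -(-15 - 84) = -1*(-99) = 99)
h(x) = 99
g = -215/6 (g = (21*(-8) - 47)/6 = (-168 - 47)/6 = (⅙)*(-215) = -215/6 ≈ -35.833)
g - h(W) = -215/6 - 1*99 = -215/6 - 99 = -809/6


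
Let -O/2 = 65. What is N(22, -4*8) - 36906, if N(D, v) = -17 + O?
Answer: -37053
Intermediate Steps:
O = -130 (O = -2*65 = -130)
N(D, v) = -147 (N(D, v) = -17 - 130 = -147)
N(22, -4*8) - 36906 = -147 - 36906 = -37053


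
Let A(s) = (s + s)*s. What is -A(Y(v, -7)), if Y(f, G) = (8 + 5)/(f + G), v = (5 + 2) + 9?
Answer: -338/81 ≈ -4.1728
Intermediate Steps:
v = 16 (v = 7 + 9 = 16)
Y(f, G) = 13/(G + f)
A(s) = 2*s² (A(s) = (2*s)*s = 2*s²)
-A(Y(v, -7)) = -2*(13/(-7 + 16))² = -2*(13/9)² = -2*169/81 = -1*338/81 = -338/81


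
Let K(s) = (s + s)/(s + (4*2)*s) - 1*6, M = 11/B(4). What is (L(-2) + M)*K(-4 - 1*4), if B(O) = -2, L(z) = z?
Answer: 130/3 ≈ 43.333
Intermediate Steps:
M = -11/2 (M = 11/(-2) = 11*(-½) = -11/2 ≈ -5.5000)
K(s) = -52/9 (K(s) = (2*s)/(s + 8*s) - 6 = (2*s)/((9*s)) - 6 = (2*s)*(1/(9*s)) - 6 = 2/9 - 6 = -52/9)
(L(-2) + M)*K(-4 - 1*4) = (-2 - 11/2)*(-52/9) = -15/2*(-52/9) = 130/3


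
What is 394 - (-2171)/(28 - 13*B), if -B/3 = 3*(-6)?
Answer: 263385/674 ≈ 390.78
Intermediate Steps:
B = 54 (B = -9*(-6) = -3*(-18) = 54)
394 - (-2171)/(28 - 13*B) = 394 - (-2171)/(28 - 13*54) = 394 - (-2171)/(28 - 702) = 394 - (-2171)/(-674) = 394 - (-2171)*(-1)/674 = 394 - 1*2171/674 = 394 - 2171/674 = 263385/674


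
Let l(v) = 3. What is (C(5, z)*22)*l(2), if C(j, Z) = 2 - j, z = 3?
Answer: -198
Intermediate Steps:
(C(5, z)*22)*l(2) = ((2 - 1*5)*22)*3 = ((2 - 5)*22)*3 = -3*22*3 = -66*3 = -198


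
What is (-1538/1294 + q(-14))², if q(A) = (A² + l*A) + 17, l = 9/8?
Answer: 257461863649/6697744 ≈ 38440.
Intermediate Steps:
l = 9/8 (l = 9*(⅛) = 9/8 ≈ 1.1250)
q(A) = 17 + A² + 9*A/8 (q(A) = (A² + 9*A/8) + 17 = 17 + A² + 9*A/8)
(-1538/1294 + q(-14))² = (-1538/1294 + (17 + (-14)² + (9/8)*(-14)))² = (-1538*1/1294 + (17 + 196 - 63/4))² = (-769/647 + 789/4)² = (507407/2588)² = 257461863649/6697744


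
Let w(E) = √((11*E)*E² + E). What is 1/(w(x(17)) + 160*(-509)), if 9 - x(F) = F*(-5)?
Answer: -40720/3311668541 - √9136518/6623337082 ≈ -1.2752e-5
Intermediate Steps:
x(F) = 9 + 5*F (x(F) = 9 - F*(-5) = 9 - (-5)*F = 9 + 5*F)
w(E) = √(E + 11*E³) (w(E) = √(11*E³ + E) = √(E + 11*E³))
1/(w(x(17)) + 160*(-509)) = 1/(√((9 + 5*17) + 11*(9 + 5*17)³) + 160*(-509)) = 1/(√((9 + 85) + 11*(9 + 85)³) - 81440) = 1/(√(94 + 11*94³) - 81440) = 1/(√(94 + 11*830584) - 81440) = 1/(√(94 + 9136424) - 81440) = 1/(√9136518 - 81440) = 1/(-81440 + √9136518)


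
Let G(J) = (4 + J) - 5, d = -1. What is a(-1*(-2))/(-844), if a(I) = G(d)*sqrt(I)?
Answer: sqrt(2)/422 ≈ 0.0033512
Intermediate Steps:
G(J) = -1 + J
a(I) = -2*sqrt(I) (a(I) = (-1 - 1)*sqrt(I) = -2*sqrt(I))
a(-1*(-2))/(-844) = -2*sqrt(2)/(-844) = -2*sqrt(2)*(-1/844) = sqrt(2)/422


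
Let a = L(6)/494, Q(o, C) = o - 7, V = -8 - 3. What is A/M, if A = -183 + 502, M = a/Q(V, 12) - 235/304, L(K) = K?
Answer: -3782064/9173 ≈ -412.30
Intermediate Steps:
V = -11
Q(o, C) = -7 + o
a = 3/247 (a = 6/494 = 6*(1/494) = 3/247 ≈ 0.012146)
M = -9173/11856 (M = 3/(247*(-7 - 11)) - 235/304 = (3/247)/(-18) - 235*1/304 = (3/247)*(-1/18) - 235/304 = -1/1482 - 235/304 = -9173/11856 ≈ -0.77370)
A = 319
A/M = 319/(-9173/11856) = 319*(-11856/9173) = -3782064/9173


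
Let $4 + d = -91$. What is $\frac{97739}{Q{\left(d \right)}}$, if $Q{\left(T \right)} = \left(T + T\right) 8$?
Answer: $- \frac{97739}{1520} \approx -64.302$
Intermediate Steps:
$d = -95$ ($d = -4 - 91 = -95$)
$Q{\left(T \right)} = 16 T$ ($Q{\left(T \right)} = 2 T 8 = 16 T$)
$\frac{97739}{Q{\left(d \right)}} = \frac{97739}{16 \left(-95\right)} = \frac{97739}{-1520} = 97739 \left(- \frac{1}{1520}\right) = - \frac{97739}{1520}$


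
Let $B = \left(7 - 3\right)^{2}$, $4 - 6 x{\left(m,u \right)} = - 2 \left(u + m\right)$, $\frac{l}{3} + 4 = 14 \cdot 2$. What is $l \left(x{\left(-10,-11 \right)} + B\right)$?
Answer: $696$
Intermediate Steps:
$l = 72$ ($l = -12 + 3 \cdot 14 \cdot 2 = -12 + 3 \cdot 28 = -12 + 84 = 72$)
$x{\left(m,u \right)} = \frac{2}{3} + \frac{m}{3} + \frac{u}{3}$ ($x{\left(m,u \right)} = \frac{2}{3} - \frac{\left(-2\right) \left(u + m\right)}{6} = \frac{2}{3} - \frac{\left(-2\right) \left(m + u\right)}{6} = \frac{2}{3} - \frac{- 2 m - 2 u}{6} = \frac{2}{3} + \left(\frac{m}{3} + \frac{u}{3}\right) = \frac{2}{3} + \frac{m}{3} + \frac{u}{3}$)
$B = 16$ ($B = 4^{2} = 16$)
$l \left(x{\left(-10,-11 \right)} + B\right) = 72 \left(\left(\frac{2}{3} + \frac{1}{3} \left(-10\right) + \frac{1}{3} \left(-11\right)\right) + 16\right) = 72 \left(\left(\frac{2}{3} - \frac{10}{3} - \frac{11}{3}\right) + 16\right) = 72 \left(- \frac{19}{3} + 16\right) = 72 \cdot \frac{29}{3} = 696$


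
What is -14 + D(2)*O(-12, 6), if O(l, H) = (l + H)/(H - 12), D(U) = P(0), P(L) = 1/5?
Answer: -69/5 ≈ -13.800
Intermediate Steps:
P(L) = ⅕
D(U) = ⅕
O(l, H) = (H + l)/(-12 + H)
-14 + D(2)*O(-12, 6) = -14 + ((6 - 12)/(-12 + 6))/5 = -14 + (-6/(-6))/5 = -14 + (-⅙*(-6))/5 = -14 + (⅕)*1 = -14 + ⅕ = -69/5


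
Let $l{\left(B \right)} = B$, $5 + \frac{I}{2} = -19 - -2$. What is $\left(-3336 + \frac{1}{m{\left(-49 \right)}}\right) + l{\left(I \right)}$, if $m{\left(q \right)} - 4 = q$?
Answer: $- \frac{152101}{45} \approx -3380.0$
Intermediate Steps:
$I = -44$ ($I = -10 + 2 \left(-19 - -2\right) = -10 + 2 \left(-19 + 2\right) = -10 + 2 \left(-17\right) = -10 - 34 = -44$)
$m{\left(q \right)} = 4 + q$
$\left(-3336 + \frac{1}{m{\left(-49 \right)}}\right) + l{\left(I \right)} = \left(-3336 + \frac{1}{4 - 49}\right) - 44 = \left(-3336 + \frac{1}{-45}\right) - 44 = \left(-3336 - \frac{1}{45}\right) - 44 = - \frac{150121}{45} - 44 = - \frac{152101}{45}$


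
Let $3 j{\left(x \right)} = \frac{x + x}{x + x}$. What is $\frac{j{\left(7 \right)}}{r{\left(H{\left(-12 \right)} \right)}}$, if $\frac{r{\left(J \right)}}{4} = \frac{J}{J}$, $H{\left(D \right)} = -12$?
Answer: $\frac{1}{12} \approx 0.083333$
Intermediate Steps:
$j{\left(x \right)} = \frac{1}{3}$ ($j{\left(x \right)} = \frac{\left(x + x\right) \frac{1}{x + x}}{3} = \frac{2 x \frac{1}{2 x}}{3} = \frac{1}{3} \cdot 1 = \frac{1}{3}$)
$r{\left(J \right)} = 4$ ($r{\left(J \right)} = 4 \frac{J}{J} = 4 \cdot 1 = 4$)
$\frac{j{\left(7 \right)}}{r{\left(H{\left(-12 \right)} \right)}} = \frac{1}{3 \cdot 4} = \frac{1}{3} \cdot \frac{1}{4} = \frac{1}{12}$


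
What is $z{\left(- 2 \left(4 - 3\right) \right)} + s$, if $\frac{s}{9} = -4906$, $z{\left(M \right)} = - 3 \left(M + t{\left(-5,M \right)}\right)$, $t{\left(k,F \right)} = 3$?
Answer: $-44157$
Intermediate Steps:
$z{\left(M \right)} = -9 - 3 M$ ($z{\left(M \right)} = - 3 \left(M + 3\right) = - 3 \left(3 + M\right) = -9 - 3 M$)
$s = -44154$ ($s = 9 \left(-4906\right) = -44154$)
$z{\left(- 2 \left(4 - 3\right) \right)} + s = \left(-9 - 3 \left(- 2 \left(4 - 3\right)\right)\right) - 44154 = \left(-9 - 3 \left(\left(-2\right) 1\right)\right) - 44154 = \left(-9 - -6\right) - 44154 = \left(-9 + 6\right) - 44154 = -3 - 44154 = -44157$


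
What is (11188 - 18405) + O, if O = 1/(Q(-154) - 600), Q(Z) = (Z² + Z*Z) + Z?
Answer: -336875125/46678 ≈ -7217.0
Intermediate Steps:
Q(Z) = Z + 2*Z² (Q(Z) = (Z² + Z²) + Z = 2*Z² + Z = Z + 2*Z²)
O = 1/46678 (O = 1/(-154*(1 + 2*(-154)) - 600) = 1/(-154*(1 - 308) - 600) = 1/(-154*(-307) - 600) = 1/(47278 - 600) = 1/46678 ≈ 2.1423e-5)
(11188 - 18405) + O = (11188 - 18405) + 1/46678 = -7217 + 1/46678 = -336875125/46678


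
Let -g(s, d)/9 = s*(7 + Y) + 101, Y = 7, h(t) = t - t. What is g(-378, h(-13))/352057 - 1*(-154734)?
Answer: 54475234557/352057 ≈ 1.5473e+5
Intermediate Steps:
h(t) = 0
g(s, d) = -909 - 126*s (g(s, d) = -9*(s*(7 + 7) + 101) = -9*(s*14 + 101) = -9*(14*s + 101) = -9*(101 + 14*s) = -909 - 126*s)
g(-378, h(-13))/352057 - 1*(-154734) = (-909 - 126*(-378))/352057 - 1*(-154734) = (-909 + 47628)*(1/352057) + 154734 = 46719*(1/352057) + 154734 = 46719/352057 + 154734 = 54475234557/352057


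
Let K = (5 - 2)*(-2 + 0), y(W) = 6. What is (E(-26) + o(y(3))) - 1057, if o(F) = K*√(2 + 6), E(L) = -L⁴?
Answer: -458033 - 12*√2 ≈ -4.5805e+5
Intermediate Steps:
K = -6 (K = 3*(-2) = -6)
o(F) = -12*√2 (o(F) = -6*√(2 + 6) = -12*√2)
(E(-26) + o(y(3))) - 1057 = (-1*(-26)⁴ - 12*√2) - 1057 = (-1*456976 - 12*√2) - 1057 = (-456976 - 12*√2) - 1057 = -458033 - 12*√2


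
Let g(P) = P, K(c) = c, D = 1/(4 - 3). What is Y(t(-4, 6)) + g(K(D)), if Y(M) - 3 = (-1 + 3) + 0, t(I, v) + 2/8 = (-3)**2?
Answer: 6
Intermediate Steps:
t(I, v) = 35/4 (t(I, v) = -1/4 + (-3)**2 = -1/4 + 9 = 35/4)
Y(M) = 5 (Y(M) = 3 + ((-1 + 3) + 0) = 3 + (2 + 0) = 3 + 2 = 5)
D = 1 (D = 1/1 = 1)
Y(t(-4, 6)) + g(K(D)) = 5 + 1 = 6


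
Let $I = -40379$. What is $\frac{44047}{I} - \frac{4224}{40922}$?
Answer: $- \frac{986526115}{826194719} \approx -1.1941$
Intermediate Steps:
$\frac{44047}{I} - \frac{4224}{40922} = \frac{44047}{-40379} - \frac{4224}{40922} = 44047 \left(- \frac{1}{40379}\right) - \frac{2112}{20461} = - \frac{44047}{40379} - \frac{2112}{20461} = - \frac{986526115}{826194719}$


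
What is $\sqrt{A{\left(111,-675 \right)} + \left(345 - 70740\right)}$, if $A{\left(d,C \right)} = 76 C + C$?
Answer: $i \sqrt{122370} \approx 349.81 i$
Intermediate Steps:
$A{\left(d,C \right)} = 77 C$
$\sqrt{A{\left(111,-675 \right)} + \left(345 - 70740\right)} = \sqrt{77 \left(-675\right) + \left(345 - 70740\right)} = \sqrt{-51975 + \left(345 - 70740\right)} = \sqrt{-51975 - 70395} = \sqrt{-122370} = i \sqrt{122370}$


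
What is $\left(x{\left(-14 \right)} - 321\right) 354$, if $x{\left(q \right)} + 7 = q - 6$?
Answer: $-123192$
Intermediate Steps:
$x{\left(q \right)} = -13 + q$ ($x{\left(q \right)} = -7 + \left(q - 6\right) = -7 + \left(-6 + q\right) = -13 + q$)
$\left(x{\left(-14 \right)} - 321\right) 354 = \left(\left(-13 - 14\right) - 321\right) 354 = \left(-27 - 321\right) 354 = \left(-348\right) 354 = -123192$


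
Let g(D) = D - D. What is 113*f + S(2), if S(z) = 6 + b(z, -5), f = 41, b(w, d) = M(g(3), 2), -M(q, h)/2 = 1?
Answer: 4637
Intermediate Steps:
g(D) = 0
M(q, h) = -2 (M(q, h) = -2*1 = -2)
b(w, d) = -2
S(z) = 4 (S(z) = 6 - 2 = 4)
113*f + S(2) = 113*41 + 4 = 4633 + 4 = 4637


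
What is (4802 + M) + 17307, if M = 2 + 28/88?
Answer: 486449/22 ≈ 22111.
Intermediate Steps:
M = 51/22 (M = 2 + 28*(1/88) = 2 + 7/22 = 51/22 ≈ 2.3182)
(4802 + M) + 17307 = (4802 + 51/22) + 17307 = 105695/22 + 17307 = 486449/22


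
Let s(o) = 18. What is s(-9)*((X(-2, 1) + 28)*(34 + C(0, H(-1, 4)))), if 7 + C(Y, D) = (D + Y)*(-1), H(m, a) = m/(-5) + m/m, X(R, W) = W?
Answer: 67338/5 ≈ 13468.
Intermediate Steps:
H(m, a) = 1 - m/5 (H(m, a) = m*(-1/5) + 1 = -m/5 + 1 = 1 - m/5)
C(Y, D) = -7 - D - Y (C(Y, D) = -7 + (D + Y)*(-1) = -7 + (-D - Y) = -7 - D - Y)
s(-9)*((X(-2, 1) + 28)*(34 + C(0, H(-1, 4)))) = 18*((1 + 28)*(34 + (-7 - (1 - 1/5*(-1)) - 1*0))) = 18*(29*(34 + (-7 - (1 + 1/5) + 0))) = 18*(29*(34 + (-7 - 1*6/5 + 0))) = 18*(29*(34 + (-7 - 6/5 + 0))) = 18*(29*(34 - 41/5)) = 18*(29*(129/5)) = 18*(3741/5) = 67338/5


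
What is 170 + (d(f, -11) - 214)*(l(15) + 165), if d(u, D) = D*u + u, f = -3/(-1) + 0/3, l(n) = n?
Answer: -43750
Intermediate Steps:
f = 3 (f = -3*(-1) + 0*(1/3) = 3 + 0 = 3)
d(u, D) = u + D*u
170 + (d(f, -11) - 214)*(l(15) + 165) = 170 + (3*(1 - 11) - 214)*(15 + 165) = 170 + (3*(-10) - 214)*180 = 170 + (-30 - 214)*180 = 170 - 244*180 = 170 - 43920 = -43750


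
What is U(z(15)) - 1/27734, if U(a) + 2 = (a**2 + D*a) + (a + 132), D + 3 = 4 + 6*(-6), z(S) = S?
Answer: -4298771/27734 ≈ -155.00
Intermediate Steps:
D = -35 (D = -3 + (4 + 6*(-6)) = -3 + (4 - 36) = -3 - 32 = -35)
U(a) = 130 + a**2 - 34*a (U(a) = -2 + ((a**2 - 35*a) + (a + 132)) = -2 + ((a**2 - 35*a) + (132 + a)) = -2 + (132 + a**2 - 34*a) = 130 + a**2 - 34*a)
U(z(15)) - 1/27734 = (130 + 15**2 - 34*15) - 1/27734 = (130 + 225 - 510) - 1*1/27734 = -155 - 1/27734 = -4298771/27734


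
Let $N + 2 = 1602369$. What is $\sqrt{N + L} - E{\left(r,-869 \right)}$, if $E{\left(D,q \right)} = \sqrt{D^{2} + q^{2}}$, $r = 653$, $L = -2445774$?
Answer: $- \sqrt{1181570} + i \sqrt{843407} \approx -1087.0 + 918.37 i$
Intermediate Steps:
$N = 1602367$ ($N = -2 + 1602369 = 1602367$)
$\sqrt{N + L} - E{\left(r,-869 \right)} = \sqrt{1602367 - 2445774} - \sqrt{653^{2} + \left(-869\right)^{2}} = \sqrt{-843407} - \sqrt{426409 + 755161} = i \sqrt{843407} - \sqrt{1181570} = - \sqrt{1181570} + i \sqrt{843407}$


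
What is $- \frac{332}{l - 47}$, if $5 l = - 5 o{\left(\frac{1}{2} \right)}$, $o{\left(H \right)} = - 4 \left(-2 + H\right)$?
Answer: $\frac{332}{53} \approx 6.2642$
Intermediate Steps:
$o{\left(H \right)} = 8 - 4 H$
$l = -6$ ($l = \frac{\left(-5\right) \left(8 - \frac{4}{2}\right)}{5} = \frac{\left(-5\right) \left(8 - 2\right)}{5} = \frac{\left(-5\right) 6}{5} = \frac{1}{5} \left(-30\right) = -6$)
$- \frac{332}{l - 47} = - \frac{332}{-6 - 47} = - \frac{332}{-53} = \left(-332\right) \left(- \frac{1}{53}\right) = \frac{332}{53}$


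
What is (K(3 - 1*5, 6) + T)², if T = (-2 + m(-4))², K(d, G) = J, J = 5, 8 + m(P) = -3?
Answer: 30276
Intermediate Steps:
m(P) = -11 (m(P) = -8 - 3 = -11)
K(d, G) = 5
T = 169 (T = (-2 - 11)² = (-13)² = 169)
(K(3 - 1*5, 6) + T)² = (5 + 169)² = 174² = 30276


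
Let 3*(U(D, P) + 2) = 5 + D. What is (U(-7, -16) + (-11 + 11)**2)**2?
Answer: 64/9 ≈ 7.1111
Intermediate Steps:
U(D, P) = -1/3 + D/3 (U(D, P) = -2 + (5 + D)/3 = -2 + (5/3 + D/3) = -1/3 + D/3)
(U(-7, -16) + (-11 + 11)**2)**2 = ((-1/3 + (1/3)*(-7)) + (-11 + 11)**2)**2 = ((-1/3 - 7/3) + 0**2)**2 = (-8/3 + 0)**2 = (-8/3)**2 = 64/9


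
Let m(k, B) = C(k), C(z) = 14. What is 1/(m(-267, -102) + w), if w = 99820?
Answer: 1/99834 ≈ 1.0017e-5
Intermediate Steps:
m(k, B) = 14
1/(m(-267, -102) + w) = 1/(14 + 99820) = 1/99834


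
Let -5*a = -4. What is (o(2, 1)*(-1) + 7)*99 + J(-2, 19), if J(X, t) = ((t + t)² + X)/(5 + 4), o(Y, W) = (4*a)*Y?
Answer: 9883/45 ≈ 219.62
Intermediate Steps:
a = ⅘ (a = -⅕*(-4) = ⅘ ≈ 0.80000)
o(Y, W) = 16*Y/5 (o(Y, W) = (4*(⅘))*Y = 16*Y/5)
J(X, t) = X/9 + 4*t²/9 (J(X, t) = ((2*t)² + X)/9 = (4*t² + X)*(⅑) = (X + 4*t²)*(⅑) = X/9 + 4*t²/9)
(o(2, 1)*(-1) + 7)*99 + J(-2, 19) = (((16/5)*2)*(-1) + 7)*99 + ((⅑)*(-2) + (4/9)*19²) = ((32/5)*(-1) + 7)*99 + (-2/9 + (4/9)*361) = (-32/5 + 7)*99 + (-2/9 + 1444/9) = (⅗)*99 + 1442/9 = 297/5 + 1442/9 = 9883/45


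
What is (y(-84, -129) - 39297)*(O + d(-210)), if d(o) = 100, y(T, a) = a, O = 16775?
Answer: -665313750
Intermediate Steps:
(y(-84, -129) - 39297)*(O + d(-210)) = (-129 - 39297)*(16775 + 100) = -39426*16875 = -665313750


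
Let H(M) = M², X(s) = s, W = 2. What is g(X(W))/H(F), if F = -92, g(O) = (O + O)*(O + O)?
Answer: 1/529 ≈ 0.0018904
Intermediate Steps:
g(O) = 4*O² (g(O) = (2*O)*(2*O) = 4*O²)
g(X(W))/H(F) = (4*2²)/((-92)²) = (4*4)/8464 = 16*(1/8464) = 1/529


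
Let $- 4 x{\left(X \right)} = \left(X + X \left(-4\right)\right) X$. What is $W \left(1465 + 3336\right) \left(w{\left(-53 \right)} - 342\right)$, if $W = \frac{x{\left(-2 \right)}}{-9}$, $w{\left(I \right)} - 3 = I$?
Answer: $\frac{1881992}{3} \approx 6.2733 \cdot 10^{5}$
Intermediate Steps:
$w{\left(I \right)} = 3 + I$
$x{\left(X \right)} = \frac{3 X^{2}}{4}$ ($x{\left(X \right)} = - \frac{\left(X + X \left(-4\right)\right) X}{4} = - \frac{\left(X - 4 X\right) X}{4} = - \frac{- 3 X X}{4} = - \frac{\left(-3\right) X^{2}}{4} = \frac{3 X^{2}}{4}$)
$W = - \frac{1}{3}$ ($W = \frac{\frac{3}{4} \left(-2\right)^{2}}{-9} = \frac{3}{4} \cdot 4 \left(- \frac{1}{9}\right) = 3 \left(- \frac{1}{9}\right) = - \frac{1}{3} \approx -0.33333$)
$W \left(1465 + 3336\right) \left(w{\left(-53 \right)} - 342\right) = - \frac{\left(1465 + 3336\right) \left(\left(3 - 53\right) - 342\right)}{3} = - \frac{4801 \left(-50 - 342\right)}{3} = - \frac{4801 \left(-392\right)}{3} = \left(- \frac{1}{3}\right) \left(-1881992\right) = \frac{1881992}{3}$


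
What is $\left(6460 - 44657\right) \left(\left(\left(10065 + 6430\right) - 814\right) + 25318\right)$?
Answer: $-1566038803$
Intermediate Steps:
$\left(6460 - 44657\right) \left(\left(\left(10065 + 6430\right) - 814\right) + 25318\right) = - 38197 \left(\left(16495 + \left(-7699 + 6885\right)\right) + 25318\right) = - 38197 \left(\left(16495 - 814\right) + 25318\right) = - 38197 \left(15681 + 25318\right) = \left(-38197\right) 40999 = -1566038803$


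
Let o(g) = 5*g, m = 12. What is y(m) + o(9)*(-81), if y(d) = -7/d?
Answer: -43747/12 ≈ -3645.6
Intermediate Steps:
y(m) + o(9)*(-81) = -7/12 + (5*9)*(-81) = -7*1/12 + 45*(-81) = -7/12 - 3645 = -43747/12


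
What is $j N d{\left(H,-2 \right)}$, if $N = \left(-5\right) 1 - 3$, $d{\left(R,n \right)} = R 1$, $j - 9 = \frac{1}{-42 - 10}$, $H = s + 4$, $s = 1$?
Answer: $- \frac{4670}{13} \approx -359.23$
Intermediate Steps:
$H = 5$ ($H = 1 + 4 = 5$)
$j = \frac{467}{52}$ ($j = 9 + \frac{1}{-42 - 10} = 9 + \frac{1}{-52} = 9 - \frac{1}{52} = \frac{467}{52} \approx 8.9808$)
$d{\left(R,n \right)} = R$
$N = -8$ ($N = -5 - 3 = -8$)
$j N d{\left(H,-2 \right)} = \frac{467}{52} \left(-8\right) 5 = \left(- \frac{934}{13}\right) 5 = - \frac{4670}{13}$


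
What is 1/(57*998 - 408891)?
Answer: -1/352005 ≈ -2.8409e-6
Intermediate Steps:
1/(57*998 - 408891) = 1/(56886 - 408891) = 1/(-352005) = -1/352005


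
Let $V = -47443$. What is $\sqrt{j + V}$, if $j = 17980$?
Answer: $i \sqrt{29463} \approx 171.65 i$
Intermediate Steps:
$\sqrt{j + V} = \sqrt{17980 - 47443} = \sqrt{-29463} = i \sqrt{29463}$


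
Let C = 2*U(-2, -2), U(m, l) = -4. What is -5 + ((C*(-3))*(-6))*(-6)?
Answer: 859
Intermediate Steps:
C = -8 (C = 2*(-4) = -8)
-5 + ((C*(-3))*(-6))*(-6) = -5 + (-8*(-3)*(-6))*(-6) = -5 + (24*(-6))*(-6) = -5 - 144*(-6) = -5 + 864 = 859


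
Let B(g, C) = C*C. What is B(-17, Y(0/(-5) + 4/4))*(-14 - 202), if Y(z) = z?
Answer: -216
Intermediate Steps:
B(g, C) = C²
B(-17, Y(0/(-5) + 4/4))*(-14 - 202) = (0/(-5) + 4/4)²*(-14 - 202) = (0*(-⅕) + 4*(¼))²*(-216) = (0 + 1)²*(-216) = 1²*(-216) = 1*(-216) = -216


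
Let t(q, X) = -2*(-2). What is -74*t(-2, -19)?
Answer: -296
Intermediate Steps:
t(q, X) = 4
-74*t(-2, -19) = -74*4 = -296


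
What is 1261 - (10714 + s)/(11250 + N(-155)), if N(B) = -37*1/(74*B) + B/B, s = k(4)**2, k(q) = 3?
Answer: 4394805541/3487811 ≈ 1260.0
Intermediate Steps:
s = 9 (s = 3**2 = 9)
N(B) = 1 - 1/(2*B) (N(B) = -1/(2*B) + 1 = 1 - 1/(2*B))
1261 - (10714 + s)/(11250 + N(-155)) = 1261 - (10714 + 9)/(11250 + (-1/2 - 155)/(-155)) = 1261 - 10723/(11250 - 1/155*(-311/2)) = 1261 - 10723/(11250 + 311/310) = 1261 - 10723/3487811/310 = 1261 - 10723*310/3487811 = 1261 - 1*3324130/3487811 = 1261 - 3324130/3487811 = 4394805541/3487811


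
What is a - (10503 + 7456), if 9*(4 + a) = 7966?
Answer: -153701/9 ≈ -17078.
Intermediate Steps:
a = 7930/9 (a = -4 + (⅑)*7966 = -4 + 7966/9 = 7930/9 ≈ 881.11)
a - (10503 + 7456) = 7930/9 - (10503 + 7456) = 7930/9 - 1*17959 = 7930/9 - 17959 = -153701/9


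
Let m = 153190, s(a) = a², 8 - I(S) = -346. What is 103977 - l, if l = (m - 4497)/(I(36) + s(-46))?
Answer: 256674497/2470 ≈ 1.0392e+5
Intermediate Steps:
I(S) = 354 (I(S) = 8 - 1*(-346) = 8 + 346 = 354)
l = 148693/2470 (l = (153190 - 4497)/(354 + (-46)²) = 148693/(354 + 2116) = 148693/2470 ≈ 60.200)
103977 - l = 103977 - 1*148693/2470 = 103977 - 148693/2470 = 256674497/2470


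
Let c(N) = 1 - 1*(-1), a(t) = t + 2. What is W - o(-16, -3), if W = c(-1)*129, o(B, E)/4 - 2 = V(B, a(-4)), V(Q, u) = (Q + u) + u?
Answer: 330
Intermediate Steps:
a(t) = 2 + t
c(N) = 2 (c(N) = 1 + 1 = 2)
V(Q, u) = Q + 2*u
o(B, E) = -8 + 4*B (o(B, E) = 8 + 4*(B + 2*(2 - 4)) = 8 + 4*(B + 2*(-2)) = 8 + 4*(B - 4) = 8 + 4*(-4 + B) = 8 + (-16 + 4*B) = -8 + 4*B)
W = 258 (W = 2*129 = 258)
W - o(-16, -3) = 258 - (-8 + 4*(-16)) = 258 - (-8 - 64) = 258 - 1*(-72) = 258 + 72 = 330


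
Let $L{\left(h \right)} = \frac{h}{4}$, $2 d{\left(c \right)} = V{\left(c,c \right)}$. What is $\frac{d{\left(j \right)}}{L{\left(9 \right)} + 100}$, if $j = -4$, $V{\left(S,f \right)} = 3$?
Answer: $\frac{6}{409} \approx 0.01467$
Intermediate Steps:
$d{\left(c \right)} = \frac{3}{2}$ ($d{\left(c \right)} = \frac{1}{2} \cdot 3 = \frac{3}{2}$)
$L{\left(h \right)} = \frac{h}{4}$ ($L{\left(h \right)} = h \frac{1}{4} = \frac{h}{4}$)
$\frac{d{\left(j \right)}}{L{\left(9 \right)} + 100} = \frac{1}{\frac{1}{4} \cdot 9 + 100} \cdot \frac{3}{2} = \frac{1}{\frac{9}{4} + 100} \cdot \frac{3}{2} = \frac{1}{\frac{409}{4}} \cdot \frac{3}{2} = \frac{4}{409} \cdot \frac{3}{2} = \frac{6}{409}$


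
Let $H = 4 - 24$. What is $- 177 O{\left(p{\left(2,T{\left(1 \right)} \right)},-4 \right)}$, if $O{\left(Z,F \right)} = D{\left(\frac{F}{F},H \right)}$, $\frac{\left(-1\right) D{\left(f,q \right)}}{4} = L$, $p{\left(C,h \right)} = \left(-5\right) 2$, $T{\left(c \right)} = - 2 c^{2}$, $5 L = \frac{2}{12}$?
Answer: $\frac{118}{5} \approx 23.6$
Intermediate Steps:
$L = \frac{1}{30}$ ($L = \frac{2 \cdot \frac{1}{12}}{5} = \frac{1}{5} \cdot \frac{1}{6} = \frac{1}{30} \approx 0.033333$)
$H = -20$ ($H = 4 - 24 = -20$)
$p{\left(C,h \right)} = -10$
$D{\left(f,q \right)} = - \frac{2}{15}$ ($D{\left(f,q \right)} = \left(-4\right) \frac{1}{30} = - \frac{2}{15}$)
$O{\left(Z,F \right)} = - \frac{2}{15}$
$- 177 O{\left(p{\left(2,T{\left(1 \right)} \right)},-4 \right)} = \left(-177\right) \left(- \frac{2}{15}\right) = \frac{118}{5}$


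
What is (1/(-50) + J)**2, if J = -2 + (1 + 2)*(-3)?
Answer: 303601/2500 ≈ 121.44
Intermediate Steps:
J = -11 (J = -2 + 3*(-3) = -2 - 9 = -11)
(1/(-50) + J)**2 = (1/(-50) - 11)**2 = (-1/50 - 11)**2 = (-551/50)**2 = 303601/2500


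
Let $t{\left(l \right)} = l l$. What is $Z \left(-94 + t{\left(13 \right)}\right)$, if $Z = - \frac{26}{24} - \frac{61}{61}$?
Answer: $- \frac{625}{4} \approx -156.25$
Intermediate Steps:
$t{\left(l \right)} = l^{2}$
$Z = - \frac{25}{12}$ ($Z = \left(-26\right) \frac{1}{24} - 1 = - \frac{13}{12} - 1 = - \frac{25}{12} \approx -2.0833$)
$Z \left(-94 + t{\left(13 \right)}\right) = - \frac{25 \left(-94 + 13^{2}\right)}{12} = - \frac{25 \left(-94 + 169\right)}{12} = \left(- \frac{25}{12}\right) 75 = - \frac{625}{4}$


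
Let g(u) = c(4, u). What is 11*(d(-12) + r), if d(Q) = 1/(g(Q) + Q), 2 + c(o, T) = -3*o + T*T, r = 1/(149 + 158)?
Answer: 4675/36226 ≈ 0.12905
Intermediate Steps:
r = 1/307 ≈ 0.0032573
c(o, T) = -2 + T² - 3*o (c(o, T) = -2 + (-3*o + T*T) = -2 + (-3*o + T²) = -2 + (T² - 3*o) = -2 + T² - 3*o)
g(u) = -14 + u² (g(u) = -2 + u² - 3*4 = -2 + u² - 12 = -14 + u²)
d(Q) = 1/(-14 + Q + Q²) (d(Q) = 1/((-14 + Q²) + Q) = 1/(-14 + Q + Q²))
11*(d(-12) + r) = 11*(1/(-14 - 12 + (-12)²) + 1/307) = 11*(1/(-14 - 12 + 144) + 1/307) = 11*(1/118 + 1/307) = 11*(425/36226) = 4675/36226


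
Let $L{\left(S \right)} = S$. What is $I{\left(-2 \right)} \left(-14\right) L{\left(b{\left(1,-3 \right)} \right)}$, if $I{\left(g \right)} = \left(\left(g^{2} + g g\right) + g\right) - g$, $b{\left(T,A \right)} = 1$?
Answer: $-112$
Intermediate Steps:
$I{\left(g \right)} = 2 g^{2}$ ($I{\left(g \right)} = \left(\left(g^{2} + g^{2}\right) + g\right) - g = \left(2 g^{2} + g\right) - g = \left(g + 2 g^{2}\right) - g = 2 g^{2}$)
$I{\left(-2 \right)} \left(-14\right) L{\left(b{\left(1,-3 \right)} \right)} = 2 \left(-2\right)^{2} \left(-14\right) 1 = 2 \cdot 4 \left(-14\right) 1 = 8 \left(-14\right) 1 = \left(-112\right) 1 = -112$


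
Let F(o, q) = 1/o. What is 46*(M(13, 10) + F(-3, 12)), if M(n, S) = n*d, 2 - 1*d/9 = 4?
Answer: -32338/3 ≈ -10779.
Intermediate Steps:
d = -18 (d = 18 - 9*4 = 18 - 36 = -18)
M(n, S) = -18*n (M(n, S) = n*(-18) = -18*n)
46*(M(13, 10) + F(-3, 12)) = 46*(-18*13 + 1/(-3)) = 46*(-234 - ⅓) = 46*(-703/3) = -32338/3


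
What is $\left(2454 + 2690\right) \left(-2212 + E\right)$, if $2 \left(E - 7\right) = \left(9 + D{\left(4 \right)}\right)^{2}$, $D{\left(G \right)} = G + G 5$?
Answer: $-8541612$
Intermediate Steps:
$D{\left(G \right)} = 6 G$ ($D{\left(G \right)} = G + 5 G = 6 G$)
$E = \frac{1103}{2}$ ($E = 7 + \frac{\left(9 + 6 \cdot 4\right)^{2}}{2} = 7 + \frac{\left(9 + 24\right)^{2}}{2} = 7 + \frac{33^{2}}{2} = 7 + \frac{1}{2} \cdot 1089 = 7 + \frac{1089}{2} = \frac{1103}{2} \approx 551.5$)
$\left(2454 + 2690\right) \left(-2212 + E\right) = \left(2454 + 2690\right) \left(-2212 + \frac{1103}{2}\right) = 5144 \left(- \frac{3321}{2}\right) = -8541612$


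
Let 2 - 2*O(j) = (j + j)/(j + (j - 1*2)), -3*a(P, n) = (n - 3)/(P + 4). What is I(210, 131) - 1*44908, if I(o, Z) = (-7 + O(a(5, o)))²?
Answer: -121319007/2704 ≈ -44867.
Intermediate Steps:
a(P, n) = -(-3 + n)/(3*(4 + P)) (a(P, n) = -(n - 3)/(3*(P + 4)) = -(-3 + n)/(3*(4 + P)))
O(j) = 1 - j/(-2 + 2*j) (O(j) = 1 - (j + j)/(2*(j + (j - 1*2))) = 1 - 2*j/(2*(j + (j - 2))) = 1 - 2*j/(2*(j + (-2 + j))) = 1 - 2*j/(2*(-2 + 2*j)) = 1 - j/(-2 + 2*j))
I(o, Z) = (-7 + (-17/9 - o/27)/(2*(-8/9 - o/27)))² (I(o, Z) = (-7 + (-2 + (3 - o)/(3*(4 + 5)))/(2*(-1 + (3 - o)/(3*(4 + 5)))))² = (-7 + (-2 + (⅓)*(3 - o)/9)/(2*(-1 + (⅓)*(3 - o)/9)))² = (-7 + (-2 + (⅓)*(⅑)*(3 - o))/(2*(-1 + (⅓)*(⅑)*(3 - o))))² = (-7 + (-2 + (⅑ - o/27))/(2*(-1 + (⅑ - o/27))))² = (-7 + (-17/9 - o/27)/(2*(-8/9 - o/27)))²)
I(210, 131) - 1*44908 = (285 + 13*210)²/(4*(24 + 210)²) - 1*44908 = (¼)*(285 + 2730)²/234² - 44908 = (¼)*(1/54756)*3015² - 44908 = (¼)*(1/54756)*9090225 - 44908 = 112225/2704 - 44908 = -121319007/2704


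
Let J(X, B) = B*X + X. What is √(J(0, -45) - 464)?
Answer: 4*I*√29 ≈ 21.541*I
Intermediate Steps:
J(X, B) = X + B*X
√(J(0, -45) - 464) = √(0*(1 - 45) - 464) = √(0*(-44) - 464) = √(0 - 464) = √(-464) = 4*I*√29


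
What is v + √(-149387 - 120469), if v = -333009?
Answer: -333009 + 12*I*√1874 ≈ -3.3301e+5 + 519.48*I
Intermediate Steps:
v + √(-149387 - 120469) = -333009 + √(-149387 - 120469) = -333009 + √(-269856) = -333009 + 12*I*√1874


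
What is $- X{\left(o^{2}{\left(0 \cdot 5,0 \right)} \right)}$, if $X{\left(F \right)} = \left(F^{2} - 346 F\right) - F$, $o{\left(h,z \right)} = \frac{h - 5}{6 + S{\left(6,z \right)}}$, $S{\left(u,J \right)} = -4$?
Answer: $\frac{34075}{16} \approx 2129.7$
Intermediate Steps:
$o{\left(h,z \right)} = - \frac{5}{2} + \frac{h}{2}$ ($o{\left(h,z \right)} = \frac{h - 5}{6 - 4} = \frac{-5 + h}{2} = \left(-5 + h\right) \frac{1}{2} = - \frac{5}{2} + \frac{h}{2}$)
$X{\left(F \right)} = F^{2} - 347 F$
$- X{\left(o^{2}{\left(0 \cdot 5,0 \right)} \right)} = - \left(- \frac{5}{2} + \frac{0 \cdot 5}{2}\right)^{2} \left(-347 + \left(- \frac{5}{2} + \frac{0 \cdot 5}{2}\right)^{2}\right) = - \left(- \frac{5}{2} + \frac{1}{2} \cdot 0\right)^{2} \left(-347 + \left(- \frac{5}{2} + \frac{1}{2} \cdot 0\right)^{2}\right) = - \left(- \frac{5}{2} + 0\right)^{2} \left(-347 + \left(- \frac{5}{2} + 0\right)^{2}\right) = - \left(- \frac{5}{2}\right)^{2} \left(-347 + \left(- \frac{5}{2}\right)^{2}\right) = - \frac{25 \left(-347 + \frac{25}{4}\right)}{4} = - \frac{25 \left(-1363\right)}{4 \cdot 4} = \left(-1\right) \left(- \frac{34075}{16}\right) = \frac{34075}{16}$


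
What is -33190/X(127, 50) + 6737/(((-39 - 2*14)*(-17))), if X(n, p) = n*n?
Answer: 70857663/18370931 ≈ 3.8571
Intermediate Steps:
X(n, p) = n²
-33190/X(127, 50) + 6737/(((-39 - 2*14)*(-17))) = -33190/(127²) + 6737/(((-39 - 2*14)*(-17))) = -33190/16129 + 6737/(((-39 - 28)*(-17))) = -33190*1/16129 + 6737/((-67*(-17))) = -33190/16129 + 6737/1139 = 70857663/18370931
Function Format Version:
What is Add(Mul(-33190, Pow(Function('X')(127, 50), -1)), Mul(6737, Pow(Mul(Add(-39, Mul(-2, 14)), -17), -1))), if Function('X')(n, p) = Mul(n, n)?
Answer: Rational(70857663, 18370931) ≈ 3.8571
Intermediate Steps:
Function('X')(n, p) = Pow(n, 2)
Add(Mul(-33190, Pow(Function('X')(127, 50), -1)), Mul(6737, Pow(Mul(Add(-39, Mul(-2, 14)), -17), -1))) = Add(Mul(-33190, Pow(Pow(127, 2), -1)), Mul(6737, Pow(Mul(Add(-39, Mul(-2, 14)), -17), -1))) = Add(Mul(-33190, Pow(16129, -1)), Mul(6737, Pow(Mul(Add(-39, -28), -17), -1))) = Add(Mul(-33190, Rational(1, 16129)), Mul(6737, Pow(Mul(-67, -17), -1))) = Add(Rational(-33190, 16129), Mul(6737, Pow(1139, -1))) = Add(Rational(-33190, 16129), Mul(6737, Rational(1, 1139))) = Add(Rational(-33190, 16129), Rational(6737, 1139)) = Rational(70857663, 18370931)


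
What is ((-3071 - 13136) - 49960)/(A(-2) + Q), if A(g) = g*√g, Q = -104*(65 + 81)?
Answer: 125584966/28819233 - 66167*I*√2/115276932 ≈ 4.3577 - 0.00081173*I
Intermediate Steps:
Q = -15184 (Q = -104*146 = -15184)
A(g) = g^(3/2)
((-3071 - 13136) - 49960)/(A(-2) + Q) = ((-3071 - 13136) - 49960)/((-2)^(3/2) - 15184) = (-16207 - 49960)/(-2*I*√2 - 15184) = -66167/(-15184 - 2*I*√2)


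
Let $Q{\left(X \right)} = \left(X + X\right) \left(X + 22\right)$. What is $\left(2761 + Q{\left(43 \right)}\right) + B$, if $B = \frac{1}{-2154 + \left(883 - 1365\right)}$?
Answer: $\frac{22013235}{2636} \approx 8351.0$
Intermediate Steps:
$Q{\left(X \right)} = 2 X \left(22 + X\right)$
$B = - \frac{1}{2636}$ ($B = \frac{1}{-2154 - 482} = \frac{1}{-2636} = - \frac{1}{2636} \approx -0.00037936$)
$\left(2761 + Q{\left(43 \right)}\right) + B = \left(2761 + 2 \cdot 43 \left(22 + 43\right)\right) - \frac{1}{2636} = \left(2761 + 2 \cdot 43 \cdot 65\right) - \frac{1}{2636} = \left(2761 + 5590\right) - \frac{1}{2636} = 8351 - \frac{1}{2636} = \frac{22013235}{2636}$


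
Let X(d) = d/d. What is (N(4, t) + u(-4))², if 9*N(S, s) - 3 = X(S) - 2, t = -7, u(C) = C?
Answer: 1156/81 ≈ 14.272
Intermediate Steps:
X(d) = 1
N(S, s) = 2/9 (N(S, s) = ⅓ + (1 - 2)/9 = ⅓ + (⅑)*(-1) = ⅓ - ⅑ = 2/9)
(N(4, t) + u(-4))² = (2/9 - 4)² = (-34/9)² = 1156/81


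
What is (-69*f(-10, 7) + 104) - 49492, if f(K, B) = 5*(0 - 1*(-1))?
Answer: -49733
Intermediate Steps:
f(K, B) = 5 (f(K, B) = 5*(0 + 1) = 5*1 = 5)
(-69*f(-10, 7) + 104) - 49492 = (-69*5 + 104) - 49492 = (-345 + 104) - 49492 = -241 - 49492 = -49733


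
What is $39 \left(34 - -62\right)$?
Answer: $3744$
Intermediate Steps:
$39 \left(34 - -62\right) = 39 \left(34 + 62\right) = 39 \cdot 96 = 3744$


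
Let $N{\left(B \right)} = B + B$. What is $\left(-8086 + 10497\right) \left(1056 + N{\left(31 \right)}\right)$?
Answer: $2695498$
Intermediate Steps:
$N{\left(B \right)} = 2 B$
$\left(-8086 + 10497\right) \left(1056 + N{\left(31 \right)}\right) = \left(-8086 + 10497\right) \left(1056 + 2 \cdot 31\right) = 2411 \left(1056 + 62\right) = 2411 \cdot 1118 = 2695498$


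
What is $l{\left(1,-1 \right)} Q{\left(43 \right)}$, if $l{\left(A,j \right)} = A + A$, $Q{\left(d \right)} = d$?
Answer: $86$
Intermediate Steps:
$l{\left(A,j \right)} = 2 A$
$l{\left(1,-1 \right)} Q{\left(43 \right)} = 2 \cdot 1 \cdot 43 = 2 \cdot 43 = 86$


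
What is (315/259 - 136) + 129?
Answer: -214/37 ≈ -5.7838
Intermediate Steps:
(315/259 - 136) + 129 = (315*(1/259) - 136) + 129 = (45/37 - 136) + 129 = -4987/37 + 129 = -214/37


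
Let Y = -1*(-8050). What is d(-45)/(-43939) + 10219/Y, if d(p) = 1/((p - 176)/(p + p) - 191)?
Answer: 155495841421/122491574950 ≈ 1.2694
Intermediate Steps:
Y = 8050
d(p) = 1/(-191 + (-176 + p)/(2*p)) (d(p) = 1/((-176 + p)/((2*p)) - 191) = 1/((-176 + p)*(1/(2*p)) - 191) = 1/((-176 + p)/(2*p) - 191) = 1/(-191 + (-176 + p)/(2*p)))
d(-45)/(-43939) + 10219/Y = -2*(-45)/(176 + 381*(-45))/(-43939) + 10219/8050 = -2*(-45)/(176 - 17145)*(-1/43939) + 10219*(1/8050) = -2*(-45)/(-16969)*(-1/43939) + 10219/8050 = -2*(-45)*(-1/16969)*(-1/43939) + 10219/8050 = -90/16969*(-1/43939) + 10219/8050 = 90/745600891 + 10219/8050 = 155495841421/122491574950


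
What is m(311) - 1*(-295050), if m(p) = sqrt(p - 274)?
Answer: 295050 + sqrt(37) ≈ 2.9506e+5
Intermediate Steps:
m(p) = sqrt(-274 + p)
m(311) - 1*(-295050) = sqrt(-274 + 311) - 1*(-295050) = sqrt(37) + 295050 = 295050 + sqrt(37)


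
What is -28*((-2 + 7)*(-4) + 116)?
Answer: -2688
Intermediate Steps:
-28*((-2 + 7)*(-4) + 116) = -28*(5*(-4) + 116) = -28*(-20 + 116) = -28*96 = -2688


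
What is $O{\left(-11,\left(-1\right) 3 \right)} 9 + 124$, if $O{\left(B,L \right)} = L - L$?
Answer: $124$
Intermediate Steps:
$O{\left(B,L \right)} = 0$
$O{\left(-11,\left(-1\right) 3 \right)} 9 + 124 = 0 \cdot 9 + 124 = 0 + 124 = 124$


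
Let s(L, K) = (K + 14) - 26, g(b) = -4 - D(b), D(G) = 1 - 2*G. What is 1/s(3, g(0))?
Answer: -1/17 ≈ -0.058824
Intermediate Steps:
g(b) = -5 + 2*b (g(b) = -4 - (1 - 2*b) = -4 + (-1 + 2*b) = -5 + 2*b)
s(L, K) = -12 + K (s(L, K) = (14 + K) - 26 = -12 + K)
1/s(3, g(0)) = 1/(-12 + (-5 + 2*0)) = 1/(-12 + (-5 + 0)) = 1/(-12 - 5) = 1/(-17) = -1/17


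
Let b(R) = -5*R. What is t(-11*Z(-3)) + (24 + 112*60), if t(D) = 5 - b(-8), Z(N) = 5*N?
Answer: 6709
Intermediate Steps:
t(D) = -35 (t(D) = 5 - (-5)*(-8) = 5 - 1*40 = 5 - 40 = -35)
t(-11*Z(-3)) + (24 + 112*60) = -35 + (24 + 112*60) = -35 + (24 + 6720) = -35 + 6744 = 6709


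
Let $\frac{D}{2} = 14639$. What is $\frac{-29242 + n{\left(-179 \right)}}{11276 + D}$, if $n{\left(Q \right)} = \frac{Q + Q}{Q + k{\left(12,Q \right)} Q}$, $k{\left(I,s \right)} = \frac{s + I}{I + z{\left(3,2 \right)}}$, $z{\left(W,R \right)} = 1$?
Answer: $- \frac{250183}{346962} \approx -0.72107$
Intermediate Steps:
$D = 29278$ ($D = 2 \cdot 14639 = 29278$)
$k{\left(I,s \right)} = \frac{I + s}{1 + I}$ ($k{\left(I,s \right)} = \frac{s + I}{I + 1} = \frac{I + s}{1 + I}$)
$n{\left(Q \right)} = \frac{2 Q}{Q + Q \left(\frac{12}{13} + \frac{Q}{13}\right)}$ ($n{\left(Q \right)} = \frac{Q + Q}{Q + \frac{12 + Q}{1 + 12} Q} = \frac{2 Q}{Q + \frac{12 + Q}{13} Q} = \frac{2 Q}{Q + \left(\frac{12}{13} + \frac{Q}{13}\right) Q} = \frac{2 Q}{Q + Q \left(\frac{12}{13} + \frac{Q}{13}\right)}$)
$\frac{-29242 + n{\left(-179 \right)}}{11276 + D} = \frac{-29242 + \frac{26}{25 - 179}}{11276 + 29278} = \frac{-29242 + \frac{26}{-154}}{40554} = \left(-29242 + 26 \left(- \frac{1}{154}\right)\right) \frac{1}{40554} = \left(-29242 - \frac{13}{77}\right) \frac{1}{40554} = \left(- \frac{2251647}{77}\right) \frac{1}{40554} = - \frac{250183}{346962}$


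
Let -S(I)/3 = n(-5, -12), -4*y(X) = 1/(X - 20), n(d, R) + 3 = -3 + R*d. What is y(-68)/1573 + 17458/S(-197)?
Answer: -4833212303/44849376 ≈ -107.77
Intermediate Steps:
n(d, R) = -6 + R*d (n(d, R) = -3 + (-3 + R*d) = -6 + R*d)
y(X) = -1/(4*(-20 + X)) (y(X) = -1/(4*(X - 20)) = -1/(4*(-20 + X)))
S(I) = -162 (S(I) = -3*(-6 - 12*(-5)) = -3*(-6 + 60) = -3*54 = -162)
y(-68)/1573 + 17458/S(-197) = -1/(-80 + 4*(-68))/1573 + 17458/(-162) = -1/(-80 - 272)*(1/1573) + 17458*(-1/162) = -1/(-352)*(1/1573) - 8729/81 = -1*(-1/352)*(1/1573) - 8729/81 = (1/352)*(1/1573) - 8729/81 = 1/553696 - 8729/81 = -4833212303/44849376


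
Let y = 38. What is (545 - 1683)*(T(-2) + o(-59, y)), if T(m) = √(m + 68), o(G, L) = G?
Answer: 67142 - 1138*√66 ≈ 57897.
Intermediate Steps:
T(m) = √(68 + m)
(545 - 1683)*(T(-2) + o(-59, y)) = (545 - 1683)*(√(68 - 2) - 59) = -1138*(√66 - 59) = -1138*(-59 + √66) = 67142 - 1138*√66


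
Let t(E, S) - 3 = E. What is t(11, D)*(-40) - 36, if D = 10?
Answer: -596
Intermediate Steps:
t(E, S) = 3 + E
t(11, D)*(-40) - 36 = (3 + 11)*(-40) - 36 = 14*(-40) - 36 = -560 - 36 = -596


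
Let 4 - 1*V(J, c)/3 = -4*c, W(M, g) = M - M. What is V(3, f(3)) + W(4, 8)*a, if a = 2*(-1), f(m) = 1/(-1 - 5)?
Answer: 10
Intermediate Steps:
f(m) = -⅙ (f(m) = 1/(-6) = -⅙)
W(M, g) = 0
V(J, c) = 12 + 12*c (V(J, c) = 12 - (-12)*c = 12 + 12*c)
a = -2
V(3, f(3)) + W(4, 8)*a = (12 + 12*(-⅙)) + 0*(-2) = (12 - 2) + 0 = 10 + 0 = 10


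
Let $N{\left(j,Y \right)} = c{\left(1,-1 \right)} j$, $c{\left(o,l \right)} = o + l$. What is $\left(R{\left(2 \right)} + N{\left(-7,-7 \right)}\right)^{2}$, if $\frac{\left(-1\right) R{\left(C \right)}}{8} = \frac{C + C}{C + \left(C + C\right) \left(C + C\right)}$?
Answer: $\frac{256}{81} \approx 3.1605$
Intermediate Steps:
$c{\left(o,l \right)} = l + o$
$N{\left(j,Y \right)} = 0$ ($N{\left(j,Y \right)} = \left(-1 + 1\right) j = 0 j = 0$)
$R{\left(C \right)} = - \frac{16 C}{C + 4 C^{2}}$ ($R{\left(C \right)} = - 8 \frac{C + C}{C + \left(C + C\right) \left(C + C\right)} = - 8 \frac{2 C}{C + 2 C 2 C} = - 8 \frac{2 C}{C + 4 C^{2}} = - \frac{16 C}{C + 4 C^{2}}$)
$\left(R{\left(2 \right)} + N{\left(-7,-7 \right)}\right)^{2} = \left(- \frac{16}{1 + 4 \cdot 2} + 0\right)^{2} = \left(- \frac{16}{1 + 8} + 0\right)^{2} = \left(- \frac{16}{9} + 0\right)^{2} = \left(- \frac{16}{9}\right)^{2} = \frac{256}{81}$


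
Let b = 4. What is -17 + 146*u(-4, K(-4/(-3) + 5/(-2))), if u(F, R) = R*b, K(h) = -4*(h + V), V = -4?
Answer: 36157/3 ≈ 12052.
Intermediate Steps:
K(h) = 16 - 4*h (K(h) = -4*(h - 4) = -4*(-4 + h) = 16 - 4*h)
u(F, R) = 4*R (u(F, R) = R*4 = 4*R)
-17 + 146*u(-4, K(-4/(-3) + 5/(-2))) = -17 + 146*(4*(16 - 4*(-4/(-3) + 5/(-2)))) = -17 + 146*(4*(16 - 4*(-4*(-⅓) + 5*(-½)))) = -17 + 146*(4*(16 - 4*(4/3 - 5/2))) = -17 + 146*(4*(16 - 4*(-7/6))) = -17 + 146*(4*(16 + 14/3)) = -17 + 146*(4*(62/3)) = -17 + 146*(248/3) = -17 + 36208/3 = 36157/3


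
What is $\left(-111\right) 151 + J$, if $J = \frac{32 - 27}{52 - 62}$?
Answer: $- \frac{33523}{2} \approx -16762.0$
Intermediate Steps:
$J = - \frac{1}{2}$ ($J = \frac{5}{-10} = 5 \left(- \frac{1}{10}\right) = - \frac{1}{2} \approx -0.5$)
$\left(-111\right) 151 + J = \left(-111\right) 151 - \frac{1}{2} = -16761 - \frac{1}{2} = - \frac{33523}{2}$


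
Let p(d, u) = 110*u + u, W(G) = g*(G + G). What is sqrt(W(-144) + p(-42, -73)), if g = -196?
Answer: sqrt(48345) ≈ 219.88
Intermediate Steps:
W(G) = -392*G (W(G) = -196*(G + G) = -392*G)
p(d, u) = 111*u
sqrt(W(-144) + p(-42, -73)) = sqrt(-392*(-144) + 111*(-73)) = sqrt(56448 - 8103) = sqrt(48345)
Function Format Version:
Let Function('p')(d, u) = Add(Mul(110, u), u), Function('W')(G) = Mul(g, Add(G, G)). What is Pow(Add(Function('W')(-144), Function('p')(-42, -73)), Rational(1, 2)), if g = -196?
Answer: Pow(48345, Rational(1, 2)) ≈ 219.88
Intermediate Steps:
Function('W')(G) = Mul(-392, G) (Function('W')(G) = Mul(-196, Add(G, G)) = Mul(-196, Mul(2, G)) = Mul(-392, G))
Function('p')(d, u) = Mul(111, u)
Pow(Add(Function('W')(-144), Function('p')(-42, -73)), Rational(1, 2)) = Pow(Add(Mul(-392, -144), Mul(111, -73)), Rational(1, 2)) = Pow(Add(56448, -8103), Rational(1, 2)) = Pow(48345, Rational(1, 2))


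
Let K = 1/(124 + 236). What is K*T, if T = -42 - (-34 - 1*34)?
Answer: 13/180 ≈ 0.072222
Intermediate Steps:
T = 26 (T = -42 - (-34 - 34) = -42 - 1*(-68) = -42 + 68 = 26)
K = 1/360 ≈ 0.0027778
K*T = (1/360)*26 = 13/180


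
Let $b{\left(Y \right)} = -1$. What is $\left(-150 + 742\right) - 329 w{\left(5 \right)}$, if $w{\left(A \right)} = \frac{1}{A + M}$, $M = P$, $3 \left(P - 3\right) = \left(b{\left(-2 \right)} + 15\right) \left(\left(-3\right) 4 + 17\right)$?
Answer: $\frac{1163}{2} \approx 581.5$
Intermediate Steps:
$P = \frac{79}{3}$ ($P = 3 + \frac{\left(-1 + 15\right) \left(\left(-3\right) 4 + 17\right)}{3} = 3 + \frac{14 \left(-12 + 17\right)}{3} = 3 + \frac{14 \cdot 5}{3} = 3 + \frac{1}{3} \cdot 70 = 3 + \frac{70}{3} = \frac{79}{3} \approx 26.333$)
$M = \frac{79}{3} \approx 26.333$
$w{\left(A \right)} = \frac{1}{\frac{79}{3} + A}$ ($w{\left(A \right)} = \frac{1}{A + \frac{79}{3}} = \frac{1}{\frac{79}{3} + A}$)
$\left(-150 + 742\right) - 329 w{\left(5 \right)} = \left(-150 + 742\right) - 329 \frac{3}{79 + 3 \cdot 5} = 592 - 329 \frac{3}{79 + 15} = 592 - 329 \cdot \frac{3}{94} = 592 - 329 \cdot 3 \cdot \frac{1}{94} = 592 - \frac{21}{2} = \frac{1163}{2}$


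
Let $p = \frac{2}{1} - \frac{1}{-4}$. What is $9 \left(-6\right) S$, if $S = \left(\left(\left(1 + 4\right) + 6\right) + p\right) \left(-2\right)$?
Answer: $1431$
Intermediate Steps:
$p = \frac{9}{4}$ ($p = 2 \cdot 1 - - \frac{1}{4} = 2 + \frac{1}{4} = \frac{9}{4} \approx 2.25$)
$S = - \frac{53}{2}$ ($S = \left(\left(\left(1 + 4\right) + 6\right) + \frac{9}{4}\right) \left(-2\right) = \left(\left(5 + 6\right) + \frac{9}{4}\right) \left(-2\right) = \left(11 + \frac{9}{4}\right) \left(-2\right) = \frac{53}{4} \left(-2\right) = - \frac{53}{2} \approx -26.5$)
$9 \left(-6\right) S = 9 \left(-6\right) \left(- \frac{53}{2}\right) = \left(-54\right) \left(- \frac{53}{2}\right) = 1431$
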